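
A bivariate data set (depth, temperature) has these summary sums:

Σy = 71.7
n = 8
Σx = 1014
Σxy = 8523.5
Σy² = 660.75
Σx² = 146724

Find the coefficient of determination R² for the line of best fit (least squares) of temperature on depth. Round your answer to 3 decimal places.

0.965

Sxx = Σx² − (Σx)²/n = 146724 − 128524.5 = 18199.5
Sxy = Σxy − (Σx)(Σy)/n = 8523.5 − 9087.975 = -564.475
Syy = Σy² − (Σy)²/n = 660.75 − 642.61125 = 18.13875
R² = Sxy²/(Sxx·Syy) = (-564.475)²/(18199.5·18.13875) = 0.965212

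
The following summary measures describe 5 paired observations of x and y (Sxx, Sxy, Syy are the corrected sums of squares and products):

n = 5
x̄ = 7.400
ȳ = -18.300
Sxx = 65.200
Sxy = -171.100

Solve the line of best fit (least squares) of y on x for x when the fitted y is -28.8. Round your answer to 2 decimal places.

b = Sxy/Sxx = -171.1/65.2 = -2.624233
a = ȳ − b·x̄ = -18.3 − (-2.624233)·7.4 = 1.119325
Set a + b·x = -28.8: x = (-28.8 − 1.119325) / (-2.624233) = 11.401169

11.40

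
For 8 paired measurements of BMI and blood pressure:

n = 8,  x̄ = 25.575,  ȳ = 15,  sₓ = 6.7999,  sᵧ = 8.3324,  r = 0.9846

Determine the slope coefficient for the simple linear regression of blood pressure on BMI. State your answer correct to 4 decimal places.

b = r · sᵧ/sₓ = 0.9846 · 8.3324/6.7999 = 1.206500

1.2065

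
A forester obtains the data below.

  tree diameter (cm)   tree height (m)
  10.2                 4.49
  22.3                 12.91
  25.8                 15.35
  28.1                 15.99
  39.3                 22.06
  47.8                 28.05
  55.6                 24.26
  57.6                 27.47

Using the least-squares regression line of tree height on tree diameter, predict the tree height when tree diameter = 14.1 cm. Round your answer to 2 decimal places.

n = 8, Σx = 286.7, Σy = 150.58, Σxy = 6317.916, Σx² = 12295.03
Sxx = Σx² − (Σx)²/n = 12295.03 − 10274.61125 = 2020.41875
Sxy = Σxy − (Σx)(Σy)/n = 6317.916 − 5396.41075 = 921.50525
b = Sxy/Sxx = 921.50525/2020.41875 = 0.456096
a = ȳ − b·x̄ = 18.8225 − 0.456096·35.8375 = 2.477154
ŷ(14.1) = a + b·14.1 = 2.477154 + 0.456096·14.1 = 8.908110

8.91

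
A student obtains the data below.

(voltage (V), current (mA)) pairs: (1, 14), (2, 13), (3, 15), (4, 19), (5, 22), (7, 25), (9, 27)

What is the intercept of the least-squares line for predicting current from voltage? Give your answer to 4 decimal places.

10.8263

n = 7, Σx = 31, Σy = 135, Σxy = 689, Σx² = 185
Sxx = Σx² − (Σx)²/n = 185 − 137.285714 = 47.714286
Sxy = Σxy − (Σx)(Σy)/n = 689 − 597.857143 = 91.142857
b = Sxy/Sxx = 91.142857/47.714286 = 1.910180
a = ȳ − b·x̄ = 19.285714 − 1.910180·4.428571 = 10.826347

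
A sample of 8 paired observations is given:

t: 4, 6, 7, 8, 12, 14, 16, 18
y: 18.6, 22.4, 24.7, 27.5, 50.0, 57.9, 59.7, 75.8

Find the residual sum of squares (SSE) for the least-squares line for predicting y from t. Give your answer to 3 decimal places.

n = 8, Σx = 85, Σy = 336.6, Σxy = 4331.9, Σx² = 1085, Σy² = 17376.2
Sxx = Σx² − (Σx)²/n = 1085 − 903.125 = 181.875
Sxy = Σxy − (Σx)(Σy)/n = 4331.9 − 3576.375 = 755.525
Syy = Σy² − (Σy)²/n = 17376.2 − 14162.445 = 3213.755
b = Sxy/Sxx = 755.525/181.875 = 4.154089
SSE = Syy − b·Sxy = 3213.755 − 4.154089·755.525 = 75.236646

75.237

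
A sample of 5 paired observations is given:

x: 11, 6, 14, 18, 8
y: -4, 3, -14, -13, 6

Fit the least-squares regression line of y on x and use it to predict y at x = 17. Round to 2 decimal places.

n = 5, Σx = 57, Σy = -22, Σxy = -408, Σx² = 741
Sxx = Σx² − (Σx)²/n = 741 − 649.8 = 91.2
Sxy = Σxy − (Σx)(Σy)/n = -408 − (-250.8) = -157.2
b = Sxy/Sxx = -157.2/91.2 = -1.723684
a = ȳ − b·x̄ = -4.4 − (-1.723684)·11.4 = 15.25
ŷ(17) = a + b·17 = 15.25 + (-1.723684)·17 = -14.052632

-14.05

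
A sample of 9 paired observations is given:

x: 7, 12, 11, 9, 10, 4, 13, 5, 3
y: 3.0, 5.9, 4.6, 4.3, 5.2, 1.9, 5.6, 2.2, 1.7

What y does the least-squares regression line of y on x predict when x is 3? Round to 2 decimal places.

n = 9, Σx = 74, Σy = 34.4, Σxy = 329.6, Σx² = 714
Sxx = Σx² − (Σx)²/n = 714 − 608.444444 = 105.555556
Sxy = Σxy − (Σx)(Σy)/n = 329.6 − 282.844444 = 46.755556
b = Sxy/Sxx = 46.755556/105.555556 = 0.442947
a = ȳ − b·x̄ = 3.822222 − 0.442947·8.222222 = 0.180211
ŷ(3) = a + b·3 = 0.180211 + 0.442947·3 = 1.509053

1.51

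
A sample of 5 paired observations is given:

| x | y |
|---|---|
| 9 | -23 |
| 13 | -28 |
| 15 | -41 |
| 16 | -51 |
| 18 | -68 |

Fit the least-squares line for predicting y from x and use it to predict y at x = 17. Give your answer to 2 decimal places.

-55.95

n = 5, Σx = 71, Σy = -211, Σxy = -3226, Σx² = 1055
Sxx = Σx² − (Σx)²/n = 1055 − 1008.2 = 46.8
Sxy = Σxy − (Σx)(Σy)/n = -3226 − (-2996.2) = -229.8
b = Sxy/Sxx = -229.8/46.8 = -4.910256
a = ȳ − b·x̄ = -42.2 − (-4.910256)·14.2 = 27.525641
ŷ(17) = a + b·17 = 27.525641 + (-4.910256)·17 = -55.948718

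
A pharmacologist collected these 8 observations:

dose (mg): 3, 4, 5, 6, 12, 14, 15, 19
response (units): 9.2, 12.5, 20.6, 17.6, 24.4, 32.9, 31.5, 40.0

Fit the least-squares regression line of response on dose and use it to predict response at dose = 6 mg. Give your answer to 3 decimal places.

17.142

n = 8, Σx = 78, Σy = 188.7, Σxy = 2272.1, Σx² = 1012
Sxx = Σx² − (Σx)²/n = 1012 − 760.5 = 251.5
Sxy = Σxy − (Σx)(Σy)/n = 2272.1 − 1839.825 = 432.275
b = Sxy/Sxx = 432.275/251.5 = 1.718787
a = ȳ − b·x̄ = 23.5875 − 1.718787·9.75 = 6.829324
ŷ(6) = a + b·6 = 6.829324 + 1.718787·6 = 17.142048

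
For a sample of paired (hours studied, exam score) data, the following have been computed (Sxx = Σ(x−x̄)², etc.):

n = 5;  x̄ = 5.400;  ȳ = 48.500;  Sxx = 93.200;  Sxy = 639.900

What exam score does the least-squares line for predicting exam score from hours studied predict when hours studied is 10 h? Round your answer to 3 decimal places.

80.083

b = Sxy/Sxx = 639.9/93.2 = 6.865880
a = ȳ − b·x̄ = 48.5 − 6.865880·5.4 = 11.424249
ŷ(10) = a + b·10 = 11.424249 + 6.865880·10 = 80.083047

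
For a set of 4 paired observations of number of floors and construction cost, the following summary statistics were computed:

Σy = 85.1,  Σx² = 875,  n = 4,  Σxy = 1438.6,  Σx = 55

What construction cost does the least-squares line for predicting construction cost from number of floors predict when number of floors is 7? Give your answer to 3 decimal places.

6.014

Sxx = Σx² − (Σx)²/n = 875 − 756.25 = 118.75
Sxy = Σxy − (Σx)(Σy)/n = 1438.6 − 1170.125 = 268.475
b = Sxy/Sxx = 268.475/118.75 = 2.260842
a = ȳ − b·x̄ = 21.275 − 2.260842·13.75 = -9.811579
ŷ(7) = a + b·7 = -9.811579 + 2.260842·7 = 6.014316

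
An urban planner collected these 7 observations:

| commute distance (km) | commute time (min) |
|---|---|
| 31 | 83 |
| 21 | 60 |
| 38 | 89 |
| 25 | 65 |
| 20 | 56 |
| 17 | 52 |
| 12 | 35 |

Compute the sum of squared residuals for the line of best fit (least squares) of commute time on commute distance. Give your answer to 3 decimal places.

n = 7, Σx = 164, Σy = 440, Σxy = 11264, Σx² = 4304, Σy² = 29700
Sxx = Σx² − (Σx)²/n = 4304 − 3842.285714 = 461.714286
Sxy = Σxy − (Σx)(Σy)/n = 11264 − 10308.571429 = 955.428571
Syy = Σy² − (Σy)²/n = 29700 − 27657.142857 = 2042.857143
b = Sxy/Sxx = 955.428571/461.714286 = 2.069307
SSE = Syy − b·Sxy = 2042.857143 − 2.069307·955.428571 = 65.782178

65.782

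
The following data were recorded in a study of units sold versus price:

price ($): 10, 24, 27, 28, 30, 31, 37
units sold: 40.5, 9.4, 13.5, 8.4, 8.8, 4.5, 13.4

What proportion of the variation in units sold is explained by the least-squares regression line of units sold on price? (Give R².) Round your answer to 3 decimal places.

n = 7, Σx = 187, Σy = 98.5, Σxy = 2129.6, Σx² = 5419, Σy² = 2258.67
Sxx = Σx² − (Σx)²/n = 5419 − 4995.571429 = 423.428571
Sxy = Σxy − (Σx)(Σy)/n = 2129.6 − 2631.357143 = -501.757143
Syy = Σy² − (Σy)²/n = 2258.67 − 1386.035714 = 872.634286
R² = Sxy²/(Sxx·Syy) = (-501.757143)²/(423.428571·872.634286) = 0.681357

0.681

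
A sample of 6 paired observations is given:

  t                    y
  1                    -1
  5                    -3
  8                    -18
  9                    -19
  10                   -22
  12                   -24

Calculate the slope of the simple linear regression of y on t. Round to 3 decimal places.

-2.406

n = 6, Σx = 45, Σy = -87, Σxy = -839, Σx² = 415
Sxx = Σx² − (Σx)²/n = 415 − 337.5 = 77.5
Sxy = Σxy − (Σx)(Σy)/n = -839 − (-652.5) = -186.5
b = Sxy/Sxx = -186.5/77.5 = -2.406452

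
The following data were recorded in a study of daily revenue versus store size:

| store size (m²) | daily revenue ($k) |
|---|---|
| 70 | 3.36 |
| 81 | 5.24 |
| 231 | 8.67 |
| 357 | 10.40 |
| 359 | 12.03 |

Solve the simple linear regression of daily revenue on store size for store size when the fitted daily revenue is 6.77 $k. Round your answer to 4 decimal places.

172.2097

n = 5, Σx = 1098, Σy = 39.7, Σxy = 10693.98, Σx² = 321152
Sxx = Σx² − (Σx)²/n = 321152 − 241120.8 = 80031.2
Sxy = Σxy − (Σx)(Σy)/n = 10693.98 − 8718.12 = 1975.86
b = Sxy/Sxx = 1975.86/80031.2 = 0.024689
a = ȳ − b·x̄ = 7.94 − 0.024689·219.6 = 2.518379
Set a + b·x = 6.77: x = (6.77 − 2.518379) / 0.024689 = 172.209748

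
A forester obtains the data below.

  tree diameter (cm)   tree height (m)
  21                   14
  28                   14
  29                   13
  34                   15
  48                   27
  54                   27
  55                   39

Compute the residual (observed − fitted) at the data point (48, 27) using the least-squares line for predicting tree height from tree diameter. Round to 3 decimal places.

-0.607

n = 7, Σx = 269, Σy = 149, Σxy = 6472, Σx² = 11467
Sxx = Σx² − (Σx)²/n = 11467 − 10337.285714 = 1129.714286
Sxy = Σxy − (Σx)(Σy)/n = 6472 − 5725.857143 = 746.142857
b = Sxy/Sxx = 746.142857/1129.714286 = 0.660470
a = ȳ − b·x̄ = 21.285714 − 0.660470·38.428571 = -4.095220
ŷ(48) = -4.095220 + 0.660470·48 = 27.607360
residual = y − ŷ = 27 − 27.607360 = -0.607360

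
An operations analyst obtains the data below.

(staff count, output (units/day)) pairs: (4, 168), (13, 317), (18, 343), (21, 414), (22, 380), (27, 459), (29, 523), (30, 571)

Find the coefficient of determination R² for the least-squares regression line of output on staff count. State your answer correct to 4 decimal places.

n = 8, Σx = 164, Σy = 3175, Σxy = 72711, Σx² = 3904, Σy² = 1372409
Sxx = Σx² − (Σx)²/n = 3904 − 3362 = 542
Sxy = Σxy − (Σx)(Σy)/n = 72711 − 65087.5 = 7623.5
Syy = Σy² − (Σy)²/n = 1372409 − 1260078.125 = 112330.875
R² = Sxy²/(Sxx·Syy) = (7623.5)²/(542·112330.875) = 0.954576

0.9546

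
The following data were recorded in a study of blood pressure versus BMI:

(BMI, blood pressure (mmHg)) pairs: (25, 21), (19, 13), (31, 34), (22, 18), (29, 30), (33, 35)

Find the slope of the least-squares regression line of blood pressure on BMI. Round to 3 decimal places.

n = 6, Σx = 159, Σy = 151, Σxy = 4247, Σx² = 4361
Sxx = Σx² − (Σx)²/n = 4361 − 4213.5 = 147.5
Sxy = Σxy − (Σx)(Σy)/n = 4247 − 4001.5 = 245.5
b = Sxy/Sxx = 245.5/147.5 = 1.664407

1.664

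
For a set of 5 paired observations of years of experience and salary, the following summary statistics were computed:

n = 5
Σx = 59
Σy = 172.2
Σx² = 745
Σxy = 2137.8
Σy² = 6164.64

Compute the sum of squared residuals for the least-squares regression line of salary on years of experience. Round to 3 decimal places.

Sxx = Σx² − (Σx)²/n = 745 − 696.2 = 48.8
Sxy = Σxy − (Σx)(Σy)/n = 2137.8 − 2031.96 = 105.84
Syy = Σy² − (Σy)²/n = 6164.64 − 5930.568 = 234.072
b = Sxy/Sxx = 105.84/48.8 = 2.168852
SSE = Syy − b·Sxy = 234.072 − 2.168852·105.84 = 4.520656

4.521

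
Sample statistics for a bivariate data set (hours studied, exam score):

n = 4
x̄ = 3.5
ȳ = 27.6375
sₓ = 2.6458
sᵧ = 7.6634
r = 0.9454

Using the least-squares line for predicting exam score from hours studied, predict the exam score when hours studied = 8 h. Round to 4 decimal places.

39.9598

b = r · sᵧ/sₓ = 0.9454 · 7.6634/2.6458 = 2.738294
a = ȳ − b·x̄ = 27.6375 − 2.738294·3.5 = 18.053471
ŷ(8) = a + b·8 = 18.053471 + 2.738294·8 = 39.959823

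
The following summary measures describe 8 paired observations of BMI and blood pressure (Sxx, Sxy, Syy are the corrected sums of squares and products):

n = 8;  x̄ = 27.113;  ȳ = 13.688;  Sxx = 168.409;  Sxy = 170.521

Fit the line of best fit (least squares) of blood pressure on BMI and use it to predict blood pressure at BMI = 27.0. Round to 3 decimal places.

13.574

b = Sxy/Sxx = 170.521/168.409 = 1.012541
a = ȳ − b·x̄ = 13.688 − 1.012541·27.113 = -13.765021
ŷ(27.0) = a + b·27.0 = -13.765021 + 1.012541·27 = 13.573583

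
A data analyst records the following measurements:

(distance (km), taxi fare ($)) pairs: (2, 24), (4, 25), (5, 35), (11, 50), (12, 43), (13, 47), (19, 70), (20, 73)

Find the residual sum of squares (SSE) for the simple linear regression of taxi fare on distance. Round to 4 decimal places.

115.0602

n = 8, Σx = 86, Σy = 367, Σxy = 4790, Σx² = 1240, Σy² = 19213
Sxx = Σx² − (Σx)²/n = 1240 − 924.5 = 315.5
Sxy = Σxy − (Σx)(Σy)/n = 4790 − 3945.25 = 844.75
Syy = Σy² − (Σy)²/n = 19213 − 16836.125 = 2376.875
b = Sxy/Sxx = 844.75/315.5 = 2.677496
SSE = Syy − b·Sxy = 2376.875 − 2.677496·844.75 = 115.060222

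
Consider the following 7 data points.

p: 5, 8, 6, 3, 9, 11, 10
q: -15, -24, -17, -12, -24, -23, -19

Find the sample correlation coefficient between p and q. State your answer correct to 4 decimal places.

n = 7, Σx = 52, Σy = -134, Σxy = -1064, Σx² = 436, Σy² = 2700
Sxx = Σx² − (Σx)²/n = 436 − 386.285714 = 49.714286
Sxy = Σxy − (Σx)(Σy)/n = -1064 − (-995.428571) = -68.571429
Syy = Σy² − (Σy)²/n = 2700 − 2565.142857 = 134.857143
r = Sxy/√(Sxx·Syy) = -68.571429/√(6704.326531) = -68.571429/81.879952 = -0.837463

-0.8375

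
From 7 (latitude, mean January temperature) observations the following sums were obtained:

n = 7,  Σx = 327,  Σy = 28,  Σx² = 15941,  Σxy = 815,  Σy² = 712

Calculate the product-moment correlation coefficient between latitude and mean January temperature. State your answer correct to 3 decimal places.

Sxx = Σx² − (Σx)²/n = 15941 − 15275.571429 = 665.428571
Sxy = Σxy − (Σx)(Σy)/n = 815 − 1308 = -493
Syy = Σy² − (Σy)²/n = 712 − 112 = 600
r = Sxy/√(Sxx·Syy) = -493/√(399257.142857) = -493/631.867979 = -0.780226

-0.780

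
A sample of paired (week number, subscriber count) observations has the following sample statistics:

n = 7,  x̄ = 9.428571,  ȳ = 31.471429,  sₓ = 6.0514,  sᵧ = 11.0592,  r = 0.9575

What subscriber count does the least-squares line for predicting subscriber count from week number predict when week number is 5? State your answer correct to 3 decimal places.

b = r · sᵧ/sₓ = 0.9575 · 11.0592/6.0514 = 1.749873
a = ȳ − b·x̄ = 31.471429 − 1.749873·9.428571 = 14.972623
ŷ(5) = a + b·5 = 14.972623 + 1.749873·5 = 23.721990

23.722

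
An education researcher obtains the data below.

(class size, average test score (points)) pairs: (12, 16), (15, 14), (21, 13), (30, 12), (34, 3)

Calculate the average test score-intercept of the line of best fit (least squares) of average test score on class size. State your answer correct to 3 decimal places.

21.772

n = 5, Σx = 112, Σy = 58, Σxy = 1137, Σx² = 2866
Sxx = Σx² − (Σx)²/n = 2866 − 2508.8 = 357.2
Sxy = Σxy − (Σx)(Σy)/n = 1137 − 1299.2 = -162.2
b = Sxy/Sxx = -162.2/357.2 = -0.454087
a = ȳ − b·x̄ = 11.6 − (-0.454087)·22.4 = 21.771557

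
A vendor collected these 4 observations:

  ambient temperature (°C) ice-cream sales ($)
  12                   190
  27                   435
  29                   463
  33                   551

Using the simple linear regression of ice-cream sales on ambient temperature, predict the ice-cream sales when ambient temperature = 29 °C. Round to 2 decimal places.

n = 4, Σx = 101, Σy = 1639, Σxy = 45635, Σx² = 2803
Sxx = Σx² − (Σx)²/n = 2803 − 2550.25 = 252.75
Sxy = Σxy − (Σx)(Σy)/n = 45635 − 41384.75 = 4250.25
b = Sxy/Sxx = 4250.25/252.75 = 16.816024
a = ȳ − b·x̄ = 409.75 − 16.816024·25.25 = -14.854599
ŷ(29) = a + b·29 = -14.854599 + 16.816024·29 = 472.810089

472.81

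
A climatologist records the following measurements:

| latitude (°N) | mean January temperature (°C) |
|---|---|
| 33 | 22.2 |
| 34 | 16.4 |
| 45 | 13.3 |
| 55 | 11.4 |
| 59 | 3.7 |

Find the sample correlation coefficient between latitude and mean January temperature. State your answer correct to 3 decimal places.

n = 5, Σx = 226, Σy = 67, Σxy = 2734, Σx² = 10776, Σy² = 1082.34
Sxx = Σx² − (Σx)²/n = 10776 − 10215.2 = 560.8
Sxy = Σxy − (Σx)(Σy)/n = 2734 − 3028.4 = -294.4
Syy = Σy² − (Σy)²/n = 1082.34 − 897.8 = 184.54
r = Sxy/√(Sxx·Syy) = -294.4/√(103490.032) = -294.4/321.698666 = -0.915142

-0.915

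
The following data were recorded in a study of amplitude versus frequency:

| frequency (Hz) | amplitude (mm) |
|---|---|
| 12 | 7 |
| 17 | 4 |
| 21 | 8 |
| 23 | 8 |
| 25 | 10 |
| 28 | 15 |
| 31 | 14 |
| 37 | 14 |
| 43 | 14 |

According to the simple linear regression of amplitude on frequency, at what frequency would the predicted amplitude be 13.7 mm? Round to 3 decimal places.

35.997

n = 9, Σx = 237, Σy = 94, Σxy = 2728, Σx² = 6991
Sxx = Σx² − (Σx)²/n = 6991 − 6241 = 750
Sxy = Σxy − (Σx)(Σy)/n = 2728 − 2475.333333 = 252.666667
b = Sxy/Sxx = 252.666667/750 = 0.336889
a = ȳ − b·x̄ = 10.444444 − 0.336889·26.333333 = 1.573037
Set a + b·x = 13.7: x = (13.7 − 1.573037) / 0.336889 = 35.996922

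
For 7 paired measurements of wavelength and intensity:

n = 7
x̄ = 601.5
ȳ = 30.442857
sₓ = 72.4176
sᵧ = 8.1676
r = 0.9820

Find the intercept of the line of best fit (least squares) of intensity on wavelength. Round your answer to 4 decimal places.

-36.1760

b = r · sᵧ/sₓ = 0.982 · 8.1676/72.4176 = 0.110755
a = ȳ − b·x̄ = 30.442857 − 0.110755·601.5 = -36.176042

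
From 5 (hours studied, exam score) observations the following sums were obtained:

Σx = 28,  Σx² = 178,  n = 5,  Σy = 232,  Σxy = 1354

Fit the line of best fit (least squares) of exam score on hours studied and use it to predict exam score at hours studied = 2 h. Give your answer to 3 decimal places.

Sxx = Σx² − (Σx)²/n = 178 − 156.8 = 21.2
Sxy = Σxy − (Σx)(Σy)/n = 1354 − 1299.2 = 54.8
b = Sxy/Sxx = 54.8/21.2 = 2.584906
a = ȳ − b·x̄ = 46.4 − 2.584906·5.6 = 31.924528
ŷ(2) = a + b·2 = 31.924528 + 2.584906·2 = 37.094340

37.094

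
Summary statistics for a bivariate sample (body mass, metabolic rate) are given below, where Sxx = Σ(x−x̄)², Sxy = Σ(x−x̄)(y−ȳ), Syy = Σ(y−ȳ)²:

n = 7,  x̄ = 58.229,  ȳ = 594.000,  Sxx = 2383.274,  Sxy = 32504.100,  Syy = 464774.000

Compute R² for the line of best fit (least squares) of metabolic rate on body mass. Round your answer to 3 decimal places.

0.954

R² = Sxy²/(Sxx·Syy) = (32504.1)²/(2383.274·464774) = 0.953807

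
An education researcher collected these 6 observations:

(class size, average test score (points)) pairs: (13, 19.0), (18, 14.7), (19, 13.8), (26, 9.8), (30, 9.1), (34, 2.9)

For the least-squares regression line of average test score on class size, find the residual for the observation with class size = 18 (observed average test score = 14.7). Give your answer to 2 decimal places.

n = 6, Σx = 140, Σy = 69.3, Σxy = 1400.2, Σx² = 3586
Sxx = Σx² − (Σx)²/n = 3586 − 3266.666667 = 319.333333
Sxy = Σxy − (Σx)(Σy)/n = 1400.2 − 1617 = -216.8
b = Sxy/Sxx = -216.8/319.333333 = -0.678914
a = ȳ − b·x̄ = 11.55 − (-0.678914)·23.333333 = 27.391336
ŷ(18) = 27.391336 + (-0.678914)·18 = 15.170877
residual = y − ŷ = 14.7 − 15.170877 = -0.470877

-0.47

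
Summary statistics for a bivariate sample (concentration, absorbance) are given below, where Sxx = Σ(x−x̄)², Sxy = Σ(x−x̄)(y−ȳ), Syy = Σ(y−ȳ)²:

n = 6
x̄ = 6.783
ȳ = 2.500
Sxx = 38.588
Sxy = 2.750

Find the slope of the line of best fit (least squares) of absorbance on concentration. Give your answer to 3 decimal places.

b = Sxy/Sxx = 2.75/38.588 = 0.071266

0.071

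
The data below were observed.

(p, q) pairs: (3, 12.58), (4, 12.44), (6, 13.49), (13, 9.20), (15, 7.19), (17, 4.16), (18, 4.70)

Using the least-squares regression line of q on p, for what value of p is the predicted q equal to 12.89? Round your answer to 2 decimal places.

4.35

n = 7, Σx = 76, Σy = 63.76, Σxy = 551.21, Σx² = 1068
Sxx = Σx² − (Σx)²/n = 1068 − 825.142857 = 242.857143
Sxy = Σxy − (Σx)(Σy)/n = 551.21 − 692.251429 = -141.041429
b = Sxy/Sxx = -141.041429/242.857143 = -0.580759
a = ȳ − b·x̄ = 9.108571 − (-0.580759)·10.857143 = 15.413953
Set a + b·x = 12.89: x = (12.89 − 15.413953) / (-0.580759) = 4.345957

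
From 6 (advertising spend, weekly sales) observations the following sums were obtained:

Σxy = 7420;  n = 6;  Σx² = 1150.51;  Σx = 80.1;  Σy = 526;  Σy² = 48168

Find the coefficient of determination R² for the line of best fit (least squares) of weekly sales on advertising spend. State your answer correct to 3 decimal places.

0.949

Sxx = Σx² − (Σx)²/n = 1150.51 − 1069.335 = 81.175
Sxy = Σxy − (Σx)(Σy)/n = 7420 − 7022.1 = 397.9
Syy = Σy² − (Σy)²/n = 48168 − 46112.666667 = 2055.333333
R² = Sxy²/(Sxx·Syy) = (397.9)²/(81.175·2055.333333) = 0.948950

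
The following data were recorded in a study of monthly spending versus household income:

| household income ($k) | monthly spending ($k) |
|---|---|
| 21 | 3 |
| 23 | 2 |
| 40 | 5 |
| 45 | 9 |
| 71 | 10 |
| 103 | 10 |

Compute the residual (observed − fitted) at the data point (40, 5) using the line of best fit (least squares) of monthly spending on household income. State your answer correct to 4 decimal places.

-0.4709

n = 6, Σx = 303, Σy = 39, Σxy = 2454, Σx² = 20245
Sxx = Σx² − (Σx)²/n = 20245 − 15301.5 = 4943.5
Sxy = Σxy − (Σx)(Σy)/n = 2454 − 1969.5 = 484.5
b = Sxy/Sxx = 484.5/4943.5 = 0.098007
a = ȳ − b·x̄ = 6.5 − 0.098007·50.5 = 1.550622
ŷ(40) = 1.550622 + 0.098007·40 = 5.470921
residual = y − ŷ = 5 − 5.470921 = -0.470921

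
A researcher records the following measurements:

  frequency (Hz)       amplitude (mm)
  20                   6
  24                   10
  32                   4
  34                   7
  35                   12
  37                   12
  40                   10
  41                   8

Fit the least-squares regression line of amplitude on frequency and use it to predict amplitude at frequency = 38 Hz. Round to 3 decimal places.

9.286

n = 8, Σx = 263, Σy = 69, Σxy = 2318, Σx² = 9031
Sxx = Σx² − (Σx)²/n = 9031 − 8646.125 = 384.875
Sxy = Σxy − (Σx)(Σy)/n = 2318 − 2268.375 = 49.625
b = Sxy/Sxx = 49.625/384.875 = 0.128938
a = ȳ − b·x̄ = 8.625 − 0.128938·32.875 = 4.386164
ŷ(38) = a + b·38 = 4.386164 + 0.128938·38 = 9.285807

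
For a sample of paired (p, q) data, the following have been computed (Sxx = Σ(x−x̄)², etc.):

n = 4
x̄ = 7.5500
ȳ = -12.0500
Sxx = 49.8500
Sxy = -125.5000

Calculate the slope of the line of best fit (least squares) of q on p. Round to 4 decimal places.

b = Sxy/Sxx = -125.5/49.85 = -2.517553

-2.5176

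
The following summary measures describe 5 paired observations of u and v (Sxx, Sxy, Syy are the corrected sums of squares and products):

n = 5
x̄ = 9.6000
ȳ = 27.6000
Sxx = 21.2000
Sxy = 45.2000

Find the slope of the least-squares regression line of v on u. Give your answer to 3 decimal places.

2.132

b = Sxy/Sxx = 45.2/21.2 = 2.132075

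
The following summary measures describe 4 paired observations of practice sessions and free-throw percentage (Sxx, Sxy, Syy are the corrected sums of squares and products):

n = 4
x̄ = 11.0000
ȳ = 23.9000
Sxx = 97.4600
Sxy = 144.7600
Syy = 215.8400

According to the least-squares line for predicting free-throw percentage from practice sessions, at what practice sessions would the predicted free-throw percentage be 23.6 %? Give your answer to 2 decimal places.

10.80

b = Sxy/Sxx = 144.76/97.46 = 1.485327
a = ȳ − b·x̄ = 23.9 − 1.485327·11 = 7.561400
Set a + b·x = 23.6: x = (23.6 − 7.561400) / 1.485327 = 10.798024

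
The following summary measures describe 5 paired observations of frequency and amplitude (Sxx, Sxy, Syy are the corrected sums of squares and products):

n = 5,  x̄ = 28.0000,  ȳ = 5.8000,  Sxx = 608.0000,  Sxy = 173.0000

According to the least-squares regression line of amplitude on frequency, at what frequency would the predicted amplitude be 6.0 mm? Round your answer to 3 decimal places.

28.703

b = Sxy/Sxx = 173/608 = 0.284539
a = ȳ − b·x̄ = 5.8 − 0.284539·28 = -2.167105
Set a + b·x = 6.0: x = (6.0 − (-2.167105)) / 0.284539 = 28.702890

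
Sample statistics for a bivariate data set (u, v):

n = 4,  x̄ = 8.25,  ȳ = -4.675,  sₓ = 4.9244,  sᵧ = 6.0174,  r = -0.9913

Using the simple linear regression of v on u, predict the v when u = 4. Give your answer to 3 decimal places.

b = r · sᵧ/sₓ = -0.9913 · 6.0174/4.9244 = -1.211325
a = ȳ − b·x̄ = -4.675 − (-1.211325)·8.25 = 5.318431
ŷ(4) = a + b·4 = 5.318431 + (-1.211325)·4 = 0.473131

0.473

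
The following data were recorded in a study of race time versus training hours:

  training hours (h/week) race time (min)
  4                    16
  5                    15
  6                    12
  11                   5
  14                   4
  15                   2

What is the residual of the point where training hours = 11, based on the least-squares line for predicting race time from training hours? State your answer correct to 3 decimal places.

n = 6, Σx = 55, Σy = 54, Σxy = 352, Σx² = 619
Sxx = Σx² − (Σx)²/n = 619 − 504.166667 = 114.833333
Sxy = Σxy − (Σx)(Σy)/n = 352 − 495 = -143
b = Sxy/Sxx = -143/114.833333 = -1.245283
a = ȳ − b·x̄ = 9 − (-1.245283)·9.166667 = 20.415094
ŷ(11) = 20.415094 + (-1.245283)·11 = 6.716981
residual = y − ŷ = 5 − 6.716981 = -1.716981

-1.717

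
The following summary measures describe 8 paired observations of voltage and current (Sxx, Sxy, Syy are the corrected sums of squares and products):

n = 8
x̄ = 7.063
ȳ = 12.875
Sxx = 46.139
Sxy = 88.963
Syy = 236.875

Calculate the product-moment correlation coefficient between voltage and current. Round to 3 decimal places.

0.851

r = Sxy/√(Sxx·Syy) = 88.963/√(10929.175625) = 88.963/104.542698 = 0.850973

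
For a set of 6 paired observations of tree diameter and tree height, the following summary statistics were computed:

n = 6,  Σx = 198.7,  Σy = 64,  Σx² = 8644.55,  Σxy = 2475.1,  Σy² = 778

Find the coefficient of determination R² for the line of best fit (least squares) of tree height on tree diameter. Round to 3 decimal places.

0.643

Sxx = Σx² − (Σx)²/n = 8644.55 − 6580.281667 = 2064.268333
Sxy = Σxy − (Σx)(Σy)/n = 2475.1 − 2119.466667 = 355.633333
Syy = Σy² − (Σy)²/n = 778 − 682.666667 = 95.333333
R² = Sxy²/(Sxx·Syy) = (355.633333)²/(2064.268333·95.333333) = 0.642679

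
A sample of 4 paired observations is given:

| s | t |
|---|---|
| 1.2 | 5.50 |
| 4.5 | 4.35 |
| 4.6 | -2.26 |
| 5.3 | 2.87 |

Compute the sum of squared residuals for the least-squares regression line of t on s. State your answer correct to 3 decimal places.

25.647

n = 4, Σx = 15.6, Σy = 10.46, Σxy = 30.99, Σx² = 70.94, Σy² = 62.517
Sxx = Σx² − (Σx)²/n = 70.94 − 60.84 = 10.1
Sxy = Σxy − (Σx)(Σy)/n = 30.99 − 40.794 = -9.804
Syy = Σy² − (Σy)²/n = 62.517 − 27.3529 = 35.1641
b = Sxy/Sxx = -9.804/10.1 = -0.970693
SSE = Syy − b·Sxy = 35.1641 − (-0.970693)·(-9.804) = 25.647425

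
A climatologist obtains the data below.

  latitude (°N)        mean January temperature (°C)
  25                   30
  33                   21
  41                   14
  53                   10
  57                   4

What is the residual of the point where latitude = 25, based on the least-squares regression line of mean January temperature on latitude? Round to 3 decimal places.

n = 5, Σx = 209, Σy = 79, Σxy = 2775, Σx² = 9453
Sxx = Σx² − (Σx)²/n = 9453 − 8736.2 = 716.8
Sxy = Σxy − (Σx)(Σy)/n = 2775 − 3302.2 = -527.2
b = Sxy/Sxx = -527.2/716.8 = -0.735491
a = ȳ − b·x̄ = 15.8 − (-0.735491)·41.8 = 46.543527
ŷ(25) = 46.543527 + (-0.735491)·25 = 28.15625
residual = y − ŷ = 30 − 28.15625 = 1.84375

1.844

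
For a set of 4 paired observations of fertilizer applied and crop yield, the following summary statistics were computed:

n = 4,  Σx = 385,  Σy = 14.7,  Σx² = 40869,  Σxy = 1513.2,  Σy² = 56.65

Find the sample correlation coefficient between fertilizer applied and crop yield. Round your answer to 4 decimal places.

Sxx = Σx² − (Σx)²/n = 40869 − 37056.25 = 3812.75
Sxy = Σxy − (Σx)(Σy)/n = 1513.2 − 1414.875 = 98.325
Syy = Σy² − (Σy)²/n = 56.65 − 54.0225 = 2.6275
r = Sxy/√(Sxx·Syy) = 98.325/√(10018.000625) = 98.325/100.089963 = 0.982366

0.9824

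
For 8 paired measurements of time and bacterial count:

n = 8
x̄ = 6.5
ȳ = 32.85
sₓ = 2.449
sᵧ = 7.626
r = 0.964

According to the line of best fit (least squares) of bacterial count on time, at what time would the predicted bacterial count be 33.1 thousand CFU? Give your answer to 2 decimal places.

b = r · sᵧ/sₓ = 0.964 · 7.626/2.449 = 3.001823
a = ȳ − b·x̄ = 32.85 − 3.001823·6.5 = 13.338152
Set a + b·x = 33.1: x = (33.1 − 13.338152) / 3.001823 = 6.583283

6.58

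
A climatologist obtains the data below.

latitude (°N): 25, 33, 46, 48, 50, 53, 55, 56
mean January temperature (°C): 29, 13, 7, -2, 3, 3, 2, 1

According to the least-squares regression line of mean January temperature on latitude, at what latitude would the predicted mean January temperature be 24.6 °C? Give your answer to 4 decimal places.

24.3537

n = 8, Σx = 366, Σy = 56, Σxy = 1855, Σx² = 17604
Sxx = Σx² − (Σx)²/n = 17604 − 16744.5 = 859.5
Sxy = Σxy − (Σx)(Σy)/n = 1855 − 2562 = -707
b = Sxy/Sxx = -707/859.5 = -0.822571
a = ȳ − b·x̄ = 7 − (-0.822571)·45.75 = 44.632635
Set a + b·x = 24.6: x = (24.6 − 44.632635) / (-0.822571) = 24.353678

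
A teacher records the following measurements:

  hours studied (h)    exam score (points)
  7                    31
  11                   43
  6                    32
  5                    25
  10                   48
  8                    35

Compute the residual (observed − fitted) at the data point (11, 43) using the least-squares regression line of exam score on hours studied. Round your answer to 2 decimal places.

n = 6, Σx = 47, Σy = 214, Σxy = 1767, Σx² = 395
Sxx = Σx² − (Σx)²/n = 395 − 368.166667 = 26.833333
Sxy = Σxy − (Σx)(Σy)/n = 1767 − 1676.333333 = 90.666667
b = Sxy/Sxx = 90.666667/26.833333 = 3.378882
a = ȳ − b·x̄ = 35.666667 − 3.378882·7.833333 = 9.198758
ŷ(11) = 9.198758 + 3.378882·11 = 46.366460
residual = y − ŷ = 43 − 46.366460 = -3.366460

-3.37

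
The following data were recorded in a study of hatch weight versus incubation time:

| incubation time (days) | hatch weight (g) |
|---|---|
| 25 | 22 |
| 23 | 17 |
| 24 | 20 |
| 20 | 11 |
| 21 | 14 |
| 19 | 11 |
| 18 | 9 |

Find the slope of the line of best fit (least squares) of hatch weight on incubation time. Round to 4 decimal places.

n = 7, Σx = 150, Σy = 104, Σxy = 2306, Σx² = 3256
Sxx = Σx² − (Σx)²/n = 3256 − 3214.285714 = 41.714286
Sxy = Σxy − (Σx)(Σy)/n = 2306 − 2228.571429 = 77.428571
b = Sxy/Sxx = 77.428571/41.714286 = 1.856164

1.8562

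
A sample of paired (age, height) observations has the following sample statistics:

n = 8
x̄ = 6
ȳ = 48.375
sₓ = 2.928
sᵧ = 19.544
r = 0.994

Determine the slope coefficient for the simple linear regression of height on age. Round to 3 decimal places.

b = r · sᵧ/sₓ = 0.994 · 19.544/2.928 = 6.634814

6.635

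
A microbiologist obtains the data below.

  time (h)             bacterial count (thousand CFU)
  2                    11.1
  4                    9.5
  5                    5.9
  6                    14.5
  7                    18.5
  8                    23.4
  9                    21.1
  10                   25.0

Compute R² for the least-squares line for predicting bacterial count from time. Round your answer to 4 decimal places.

0.7290

n = 8, Σx = 51, Σy = 129, Σxy = 933.3, Σx² = 375, Σy² = 2418.54
Sxx = Σx² − (Σx)²/n = 375 − 325.125 = 49.875
Sxy = Σxy − (Σx)(Σy)/n = 933.3 − 822.375 = 110.925
Syy = Σy² − (Σy)²/n = 2418.54 − 2080.125 = 338.415
R² = Sxy²/(Sxx·Syy) = (110.925)²/(49.875·338.415) = 0.728998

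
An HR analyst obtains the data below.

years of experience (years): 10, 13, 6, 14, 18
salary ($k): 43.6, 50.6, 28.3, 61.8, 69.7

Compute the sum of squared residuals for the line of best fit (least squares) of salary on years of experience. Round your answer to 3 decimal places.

n = 5, Σx = 61, Σy = 254, Σxy = 3383.4, Σx² = 825, Σy² = 13939.54
Sxx = Σx² − (Σx)²/n = 825 − 744.2 = 80.8
Sxy = Σxy − (Σx)(Σy)/n = 3383.4 − 3098.8 = 284.6
Syy = Σy² − (Σy)²/n = 13939.54 − 12903.2 = 1036.34
b = Sxy/Sxx = 284.6/80.8 = 3.522277
SSE = Syy − b·Sxy = 1036.34 − 3.522277·284.6 = 33.899901

33.900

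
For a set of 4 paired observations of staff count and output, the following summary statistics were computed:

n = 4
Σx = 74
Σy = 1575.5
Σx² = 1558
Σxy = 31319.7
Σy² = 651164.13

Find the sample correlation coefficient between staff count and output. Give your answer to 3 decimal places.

0.903

Sxx = Σx² − (Σx)²/n = 1558 − 1369 = 189
Sxy = Σxy − (Σx)(Σy)/n = 31319.7 − 29146.75 = 2172.95
Syy = Σy² − (Σy)²/n = 651164.13 − 620550.0625 = 30614.0675
r = Sxy/√(Sxx·Syy) = 2172.95/√(5786058.7575) = 2172.95/2405.422781 = 0.903355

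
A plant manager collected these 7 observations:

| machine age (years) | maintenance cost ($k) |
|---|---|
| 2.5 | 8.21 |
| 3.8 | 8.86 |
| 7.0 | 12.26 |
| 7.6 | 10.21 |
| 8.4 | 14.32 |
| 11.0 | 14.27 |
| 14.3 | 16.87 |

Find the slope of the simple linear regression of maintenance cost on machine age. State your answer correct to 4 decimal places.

n = 7, Σx = 54.6, Σy = 85, Σxy = 736.108, Σx² = 523.5
Sxx = Σx² − (Σx)²/n = 523.5 − 425.88 = 97.62
Sxy = Σxy − (Σx)(Σy)/n = 736.108 − 663 = 73.108
b = Sxy/Sxx = 73.108/97.62 = 0.748904

0.7489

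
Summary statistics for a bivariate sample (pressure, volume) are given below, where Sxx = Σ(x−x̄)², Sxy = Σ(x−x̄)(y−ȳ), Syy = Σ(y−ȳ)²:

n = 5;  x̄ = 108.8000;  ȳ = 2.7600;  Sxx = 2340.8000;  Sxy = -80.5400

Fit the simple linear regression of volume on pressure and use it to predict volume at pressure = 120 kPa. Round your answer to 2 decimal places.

b = Sxy/Sxx = -80.54/2340.8 = -0.034407
a = ȳ − b·x̄ = 2.76 − (-0.034407)·108.8 = 6.503486
ŷ(120) = a + b·120 = 6.503486 + (-0.034407)·120 = 2.374641

2.37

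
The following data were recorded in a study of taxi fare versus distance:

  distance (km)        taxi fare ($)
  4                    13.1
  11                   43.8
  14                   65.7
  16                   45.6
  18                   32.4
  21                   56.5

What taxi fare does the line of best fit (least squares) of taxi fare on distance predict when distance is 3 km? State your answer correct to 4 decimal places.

n = 6, Σx = 84, Σy = 257.1, Σxy = 3953.3, Σx² = 1354
Sxx = Σx² − (Σx)²/n = 1354 − 1176 = 178
Sxy = Σxy − (Σx)(Σy)/n = 3953.3 − 3599.4 = 353.9
b = Sxy/Sxx = 353.9/178 = 1.988202
a = ȳ − b·x̄ = 42.85 − 1.988202·14 = 15.015169
ŷ(3) = a + b·3 = 15.015169 + 1.988202·3 = 20.979775

20.9798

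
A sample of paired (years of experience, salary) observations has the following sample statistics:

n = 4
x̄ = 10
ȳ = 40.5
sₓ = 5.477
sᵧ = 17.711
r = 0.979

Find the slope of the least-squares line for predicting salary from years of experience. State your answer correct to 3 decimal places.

3.166

b = r · sᵧ/sₓ = 0.979 · 17.711/5.477 = 3.165797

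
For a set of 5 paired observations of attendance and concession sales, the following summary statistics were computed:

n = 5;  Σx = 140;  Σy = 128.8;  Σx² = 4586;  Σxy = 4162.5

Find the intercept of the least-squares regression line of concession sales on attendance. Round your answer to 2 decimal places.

2.38

Sxx = Σx² − (Σx)²/n = 4586 − 3920 = 666
Sxy = Σxy − (Σx)(Σy)/n = 4162.5 − 3606.4 = 556.1
b = Sxy/Sxx = 556.1/666 = 0.834985
a = ȳ − b·x̄ = 25.76 − 0.834985·28 = 2.380420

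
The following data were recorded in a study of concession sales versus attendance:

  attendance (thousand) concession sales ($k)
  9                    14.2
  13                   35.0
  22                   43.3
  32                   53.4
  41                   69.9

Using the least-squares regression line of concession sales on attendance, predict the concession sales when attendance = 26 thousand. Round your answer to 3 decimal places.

47.092

n = 5, Σx = 117, Σy = 215.8, Σxy = 6110.1, Σx² = 3439
Sxx = Σx² − (Σx)²/n = 3439 − 2737.8 = 701.2
Sxy = Σxy − (Σx)(Σy)/n = 6110.1 − 5049.72 = 1060.38
b = Sxy/Sxx = 1060.38/701.2 = 1.512236
a = ȳ − b·x̄ = 43.16 − 1.512236·23.4 = 7.773674
ŷ(26) = a + b·26 = 7.773674 + 1.512236·26 = 47.091814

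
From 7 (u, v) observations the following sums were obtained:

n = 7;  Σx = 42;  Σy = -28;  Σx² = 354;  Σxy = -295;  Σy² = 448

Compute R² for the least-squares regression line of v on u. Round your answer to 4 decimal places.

Sxx = Σx² − (Σx)²/n = 354 − 252 = 102
Sxy = Σxy − (Σx)(Σy)/n = -295 − (-168) = -127
Syy = Σy² − (Σy)²/n = 448 − 112 = 336
R² = Sxy²/(Sxx·Syy) = (-127)²/(102·336) = 0.470617

0.4706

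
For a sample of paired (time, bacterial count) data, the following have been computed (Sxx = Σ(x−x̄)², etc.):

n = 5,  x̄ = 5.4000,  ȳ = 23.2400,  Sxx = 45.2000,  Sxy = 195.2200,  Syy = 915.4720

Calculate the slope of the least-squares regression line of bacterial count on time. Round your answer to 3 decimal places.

b = Sxy/Sxx = 195.22/45.2 = 4.319027

4.319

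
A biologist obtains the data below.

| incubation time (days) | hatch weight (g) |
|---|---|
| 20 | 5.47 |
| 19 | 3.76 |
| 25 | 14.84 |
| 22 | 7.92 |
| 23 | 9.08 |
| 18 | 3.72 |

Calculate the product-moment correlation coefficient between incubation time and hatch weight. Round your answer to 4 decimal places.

n = 6, Σx = 127, Σy = 44.79, Σxy = 1001.88, Σx² = 2723, Σy² = 423.2953
Sxx = Σx² − (Σx)²/n = 2723 − 2688.166667 = 34.833333
Sxy = Σxy − (Σx)(Σy)/n = 1001.88 − 948.055 = 53.825
Syy = Σy² − (Σy)²/n = 423.2953 − 334.35735 = 88.93795
r = Sxy/√(Sxx·Syy) = 53.825/√(3098.005258) = 53.825/55.659727 = 0.967037

0.9670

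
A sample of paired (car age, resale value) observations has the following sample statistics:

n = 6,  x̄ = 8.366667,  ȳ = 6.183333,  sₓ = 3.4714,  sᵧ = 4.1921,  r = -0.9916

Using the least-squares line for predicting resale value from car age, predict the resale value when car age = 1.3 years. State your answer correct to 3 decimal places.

14.645

b = r · sᵧ/sₓ = -0.9916 · 4.1921/3.4714 = -1.197467
a = ȳ − b·x̄ = 6.183333 − (-1.197467)·8.366667 = 16.202139
ŷ(1.3) = a + b·1.3 = 16.202139 + (-1.197467)·1.3 = 14.645432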